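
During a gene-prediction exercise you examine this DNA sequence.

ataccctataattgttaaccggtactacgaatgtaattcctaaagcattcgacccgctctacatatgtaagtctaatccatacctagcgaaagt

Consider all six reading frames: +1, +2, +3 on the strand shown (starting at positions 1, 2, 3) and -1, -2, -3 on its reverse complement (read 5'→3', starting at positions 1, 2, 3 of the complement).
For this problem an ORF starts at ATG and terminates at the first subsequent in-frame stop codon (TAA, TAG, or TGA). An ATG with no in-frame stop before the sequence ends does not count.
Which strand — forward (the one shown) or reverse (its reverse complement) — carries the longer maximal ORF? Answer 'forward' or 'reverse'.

reverse

Reverse complement (5'→3'): ACTTTCGCTAGGTATGGATTAGACTTACATATGTAGAGCGGGTCGAATGCTTTAGGAATTACATTCGTAGTACCGGTTAACAATTATAGGGTAT
Frame +1: ATA CCC TAT AAT TGT TAA CCG GTA CTA CGA ATG TAA TTC CTA AAG CAT TCG ACC CGC TCT ACA TAT GTA AGT CTA ATC CAT ACC TAG CGA AAG — ATG at 31, stop TAA at 34 → 6 nt.
Frame +2: TAC CCT ATA ATT GTT AAC CGG TAC TAC GAA TGT AAT TCC TAA AGC ATT CGA CCC GCT CTA CAT ATG TAA GTC TAA TCC ATA CCT AGC GAA AGT — ATG at 65, stop TAA at 68 → 6 nt.
Frame +3: ACC CTA TAA TTG TTA ACC GGT ACT ACG AAT GTA ATT CCT AAA GCA TTC GAC CCG CTC TAC ATA TGT AAG TCT AAT CCA TAC CTA GCG AAA — no ATG→stop ORF.
Frame -1: ACT TTC GCT AGG TAT GGA TTA GAC TTA CAT ATG TAG AGC GGG TCG AAT GCT TTA GGA ATT ACA TTC GTA GTA CCG GTT AAC AAT TAT AGG GTA — ATG at 31, stop TAG at 34 → 6 nt.
Frame -2: CTT TCG CTA GGT ATG GAT TAG ACT TAC ATA TGT AGA GCG GGT CGA ATG CTT TAG GAA TTA CAT TCG TAG TAC CGG TTA ACA ATT ATA GGG TAT — ATG at 14, stop TAG at 20 → 9 nt; ATG at 47, stop TAG at 53 → 9 nt.
Frame -3: TTT CGC TAG GTA TGG ATT AGA CTT ACA TAT GTA GAG CGG GTC GAA TGC TTT AGG AAT TAC ATT CGT AGT ACC GGT TAA CAA TTA TAG GGT — no ATG→stop ORF.
Forward-strand max 6 nt; reverse-strand max 9 nt. The reverse strand has the longer ORF.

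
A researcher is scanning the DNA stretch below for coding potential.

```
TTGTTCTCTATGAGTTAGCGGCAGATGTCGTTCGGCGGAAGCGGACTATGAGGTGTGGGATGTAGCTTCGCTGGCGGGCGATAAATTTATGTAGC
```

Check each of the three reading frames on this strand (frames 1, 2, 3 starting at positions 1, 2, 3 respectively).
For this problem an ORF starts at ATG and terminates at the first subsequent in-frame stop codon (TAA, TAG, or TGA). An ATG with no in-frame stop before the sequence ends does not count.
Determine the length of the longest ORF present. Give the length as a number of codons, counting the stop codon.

Frame 1: TTG TTC TCT ATG AGT TAG CGG CAG ATG TCG TTC GGC GGA AGC GGA CTA TGA GGT GTG GGA TGT AGC TTC GCT GGC GGG CGA TAA ATT TAT GTA — ATG at 10, stop TAG at 16 → 9 nt; ATG at 25, stop TGA at 49 → 27 nt.
Frame 2: TGT TCT CTA TGA GTT AGC GGC AGA TGT CGT TCG GCG GAA GCG GAC TAT GAG GTG TGG GAT GTA GCT TCG CTG GCG GGC GAT AAA TTT ATG TAG — ATG at 89, stop TAG at 92 → 6 nt.
Frame 3: GTT CTC TAT GAG TTA GCG GCA GAT GTC GTT CGG CGG AAG CGG ACT ATG AGG TGT GGG ATG TAG CTT CGC TGG CGG GCG ATA AAT TTA TGT AGC — ATG at 48, stop TAG at 63 → 18 nt; ATG at 60, stop TAG at 63 → 6 nt.
Longest: frame 1, positions 25–51, 27 nt = 9 codons = 8 aa. → 9 codons.

9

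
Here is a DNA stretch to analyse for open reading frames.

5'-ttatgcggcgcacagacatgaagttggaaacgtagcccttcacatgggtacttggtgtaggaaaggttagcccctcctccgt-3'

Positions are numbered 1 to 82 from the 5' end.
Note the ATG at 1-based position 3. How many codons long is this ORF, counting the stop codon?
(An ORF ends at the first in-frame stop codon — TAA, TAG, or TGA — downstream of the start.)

11

Codons from position 3: ATG (3–5), CGG (6–8), CGC (9–11), ACA (12–14), GAC (15–17), ATG (18–20), AAG (21–23), TTG (24–26), GAA (27–29), ACG (30–32), TAG (33–35).
TAG is the first in-frame stop; that's 11 codons including the stop.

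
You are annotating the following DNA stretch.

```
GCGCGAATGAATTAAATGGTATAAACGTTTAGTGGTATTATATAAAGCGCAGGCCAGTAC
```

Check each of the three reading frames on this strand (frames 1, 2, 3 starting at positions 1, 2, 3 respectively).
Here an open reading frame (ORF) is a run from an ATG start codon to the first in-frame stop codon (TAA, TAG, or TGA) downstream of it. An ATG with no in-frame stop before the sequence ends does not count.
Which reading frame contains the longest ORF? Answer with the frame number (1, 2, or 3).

1

Frame 1: GCG CGA ATG AAT TAA ATG GTA TAA ACG TTT AGT GGT ATT ATA TAA AGC GCA GGC CAG TAC — ATG at 7, stop TAA at 13 → 9 nt; ATG at 16, stop TAA at 22 → 9 nt.
Frame 2: CGC GAA TGA ATT AAA TGG TAT AAA CGT TTA GTG GTA TTA TAT AAA GCG CAG GCC AGT — no ATG→stop ORF.
Frame 3: GCG AAT GAA TTA AAT GGT ATA AAC GTT TAG TGG TAT TAT ATA AAG CGC AGG CCA GTA — no ATG→stop ORF.
Longest ORF is 9 nt in frame 1 (positions 7–15).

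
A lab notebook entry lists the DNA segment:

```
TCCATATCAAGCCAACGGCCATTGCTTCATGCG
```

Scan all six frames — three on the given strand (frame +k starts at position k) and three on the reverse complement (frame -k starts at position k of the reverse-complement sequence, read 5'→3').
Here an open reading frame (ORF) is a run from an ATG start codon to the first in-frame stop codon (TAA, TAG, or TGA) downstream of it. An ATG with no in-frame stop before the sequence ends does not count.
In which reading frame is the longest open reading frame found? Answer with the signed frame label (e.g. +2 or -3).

-1

Reverse complement (5'→3'): CGCATGAAGCAATGGCCGTTGGCTTGATATGGA
Frame +1: TCC ATA TCA AGC CAA CGG CCA TTG CTT CAT GCG — no ATG→stop ORF.
Frame +2: CCA TAT CAA GCC AAC GGC CAT TGC TTC ATG — no ATG→stop ORF.
Frame +3: CAT ATC AAG CCA ACG GCC ATT GCT TCA TGC — no ATG→stop ORF.
Frame -1: CGC ATG AAG CAA TGG CCG TTG GCT TGA TAT GGA — ATG at 4, stop TGA at 25 → 24 nt.
Frame -2: GCA TGA AGC AAT GGC CGT TGG CTT GAT ATG — no ATG→stop ORF.
Frame -3: CAT GAA GCA ATG GCC GTT GGC TTG ATA TGG — no ATG→stop ORF.
Longest ORF is 24 nt in frame -1 (positions 4–27).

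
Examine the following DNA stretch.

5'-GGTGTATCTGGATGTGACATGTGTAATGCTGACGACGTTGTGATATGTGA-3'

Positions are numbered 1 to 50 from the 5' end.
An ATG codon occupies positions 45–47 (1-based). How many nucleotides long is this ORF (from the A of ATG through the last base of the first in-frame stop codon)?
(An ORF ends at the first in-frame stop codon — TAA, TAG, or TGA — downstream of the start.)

Codons from position 45: ATG (45–47), TGA (48–50).
TGA is the first in-frame stop; ORF spans 45–50, 6 nucleotides.

6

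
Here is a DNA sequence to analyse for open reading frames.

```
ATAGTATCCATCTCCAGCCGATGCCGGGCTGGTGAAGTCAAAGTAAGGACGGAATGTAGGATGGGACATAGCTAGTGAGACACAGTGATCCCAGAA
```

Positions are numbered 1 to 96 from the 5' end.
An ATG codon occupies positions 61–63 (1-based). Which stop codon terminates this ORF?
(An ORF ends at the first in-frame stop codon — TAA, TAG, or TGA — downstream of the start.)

Codons from position 61: ATG (61–63), GGA (64–66), CAT (67–69), AGC (70–72), TAG (73–75).
The first in-frame stop codon is TAG.

TAG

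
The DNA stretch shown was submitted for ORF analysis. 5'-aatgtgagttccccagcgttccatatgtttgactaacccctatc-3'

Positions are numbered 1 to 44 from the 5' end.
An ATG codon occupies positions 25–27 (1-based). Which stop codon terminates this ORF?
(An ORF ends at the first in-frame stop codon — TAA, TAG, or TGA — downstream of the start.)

TAA

Codons from position 25: ATG (25–27), TTT (28–30), GAC (31–33), TAA (34–36).
The first in-frame stop codon is TAA.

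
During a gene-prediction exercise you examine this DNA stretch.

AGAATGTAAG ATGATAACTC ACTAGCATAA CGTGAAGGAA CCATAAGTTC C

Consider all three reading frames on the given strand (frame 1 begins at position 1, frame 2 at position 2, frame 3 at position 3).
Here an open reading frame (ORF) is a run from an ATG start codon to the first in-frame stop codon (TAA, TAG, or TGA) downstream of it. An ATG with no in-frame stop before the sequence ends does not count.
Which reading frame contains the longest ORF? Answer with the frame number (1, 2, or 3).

Frame 1: AGA ATG TAA GAT GAT AAC TCA CTA GCA TAA CGT GAA GGA ACC ATA AGT TCC — ATG at 4, stop TAA at 7 → 6 nt.
Frame 2: GAA TGT AAG ATG ATA ACT CAC TAG CAT AAC GTG AAG GAA CCA TAA GTT — ATG at 11, stop TAG at 23 → 15 nt.
Frame 3: AAT GTA AGA TGA TAA CTC ACT AGC ATA ACG TGA AGG AAC CAT AAG TTC — no ATG→stop ORF.
Longest ORF is 15 nt in frame 2 (positions 11–25).

2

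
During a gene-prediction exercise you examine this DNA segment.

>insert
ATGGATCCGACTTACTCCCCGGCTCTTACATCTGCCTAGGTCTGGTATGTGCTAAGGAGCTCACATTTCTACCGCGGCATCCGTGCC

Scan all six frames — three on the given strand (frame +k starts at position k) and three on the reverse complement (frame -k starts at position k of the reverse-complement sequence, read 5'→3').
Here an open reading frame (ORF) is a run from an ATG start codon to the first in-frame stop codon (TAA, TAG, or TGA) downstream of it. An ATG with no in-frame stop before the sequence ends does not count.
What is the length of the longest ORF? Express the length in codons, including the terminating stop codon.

Reverse complement (5'→3'): GGCACGGATGCCGCGGTAGAAATGTGAGCTCCTTAGCACATACCAGACCTAGGCAGATGTAAGAGCCGGGGAGTAAGTCGGATCCAT
Frame +1: ATG GAT CCG ACT TAC TCC CCG GCT CTT ACA TCT GCC TAG GTC TGG TAT GTG CTA AGG AGC TCA CAT TTC TAC CGC GGC ATC CGT GCC — ATG at 1, stop TAG at 37 → 39 nt.
Frame +2: TGG ATC CGA CTT ACT CCC CGG CTC TTA CAT CTG CCT AGG TCT GGT ATG TGC TAA GGA GCT CAC ATT TCT ACC GCG GCA TCC GTG — ATG at 47, stop TAA at 53 → 9 nt.
Frame +3: GGA TCC GAC TTA CTC CCC GGC TCT TAC ATC TGC CTA GGT CTG GTA TGT GCT AAG GAG CTC ACA TTT CTA CCG CGG CAT CCG TGC — no ATG→stop ORF.
Frame -1: GGC ACG GAT GCC GCG GTA GAA ATG TGA GCT CCT TAG CAC ATA CCA GAC CTA GGC AGA TGT AAG AGC CGG GGA GTA AGT CGG ATC CAT — ATG at 22, stop TGA at 25 → 6 nt.
Frame -2: GCA CGG ATG CCG CGG TAG AAA TGT GAG CTC CTT AGC ACA TAC CAG ACC TAG GCA GAT GTA AGA GCC GGG GAG TAA GTC GGA TCC — ATG at 8, stop TAG at 17 → 12 nt.
Frame -3: CAC GGA TGC CGC GGT AGA AAT GTG AGC TCC TTA GCA CAT ACC AGA CCT AGG CAG ATG TAA GAG CCG GGG AGT AAG TCG GAT CCA — ATG at 57, stop TAA at 60 → 6 nt.
Longest: frame +1, positions 1–39, 39 nt = 13 codons = 12 aa. → 13 codons.

13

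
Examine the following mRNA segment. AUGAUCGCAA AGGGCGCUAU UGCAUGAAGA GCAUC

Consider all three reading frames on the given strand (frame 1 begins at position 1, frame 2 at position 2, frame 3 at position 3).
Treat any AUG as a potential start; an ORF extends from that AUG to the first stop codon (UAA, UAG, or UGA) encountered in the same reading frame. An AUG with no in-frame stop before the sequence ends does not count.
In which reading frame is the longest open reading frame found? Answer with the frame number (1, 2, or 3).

Frame 1: AUG AUC GCA AAG GGC GCU AUU GCA UGA AGA GCA — AUG at 1, stop UGA at 25 → 27 nt.
Frame 2: UGA UCG CAA AGG GCG CUA UUG CAU GAA GAG CAU — no AUG→stop ORF.
Frame 3: GAU CGC AAA GGG CGC UAU UGC AUG AAG AGC AUC — no AUG→stop ORF.
Longest ORF is 27 nt in frame 1 (positions 1–27).

1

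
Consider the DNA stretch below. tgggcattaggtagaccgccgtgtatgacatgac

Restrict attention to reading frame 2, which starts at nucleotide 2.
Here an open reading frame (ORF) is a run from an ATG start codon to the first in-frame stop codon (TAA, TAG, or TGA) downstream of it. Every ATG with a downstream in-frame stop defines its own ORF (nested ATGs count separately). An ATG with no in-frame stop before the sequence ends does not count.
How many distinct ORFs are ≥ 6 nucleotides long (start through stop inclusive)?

0

Frame 2: GGG CAT TAG GTA GAC CGC CGT GTA TGA CAT GAC — no ATG→stop ORF.
No ORF reaches 6 nucleotides. Count = 0.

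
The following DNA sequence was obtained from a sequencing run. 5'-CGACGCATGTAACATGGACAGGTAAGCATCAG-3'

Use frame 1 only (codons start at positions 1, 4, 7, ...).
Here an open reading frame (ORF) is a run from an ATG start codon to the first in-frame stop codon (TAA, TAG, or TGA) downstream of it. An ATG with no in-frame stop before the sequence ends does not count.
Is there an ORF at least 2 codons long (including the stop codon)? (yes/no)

Frame 1: CGA CGC ATG TAA CAT GGA CAG GTA AGC ATC — ATG at 7, stop TAA at 10 → 6 nt.
Frame 1 has an ORF of 2 codons (positions 7–12) ≥ 2, so yes.

yes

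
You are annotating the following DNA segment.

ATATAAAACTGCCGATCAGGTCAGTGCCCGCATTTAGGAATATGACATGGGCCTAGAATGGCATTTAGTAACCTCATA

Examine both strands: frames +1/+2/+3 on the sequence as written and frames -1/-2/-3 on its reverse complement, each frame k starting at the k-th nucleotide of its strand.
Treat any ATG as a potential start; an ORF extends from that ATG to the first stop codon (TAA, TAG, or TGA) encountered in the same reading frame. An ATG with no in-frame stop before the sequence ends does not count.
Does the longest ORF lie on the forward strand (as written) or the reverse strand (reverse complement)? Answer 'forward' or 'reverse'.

Reverse complement (5'→3'): TATGAGGTTACTAAATGCCATTCTAGGCCCATGTCATATTCCTAAATGCGGGCACTGACCTGATCGGCAGTTTTATAT
Frame +1: ATA TAA AAC TGC CGA TCA GGT CAG TGC CCG CAT TTA GGA ATA TGA CAT GGG CCT AGA ATG GCA TTT AGT AAC CTC ATA — no ATG→stop ORF.
Frame +2: TAT AAA ACT GCC GAT CAG GTC AGT GCC CGC ATT TAG GAA TAT GAC ATG GGC CTA GAA TGG CAT TTA GTA ACC TCA — no ATG→stop ORF.
Frame +3: ATA AAA CTG CCG ATC AGG TCA GTG CCC GCA TTT AGG AAT ATG ACA TGG GCC TAG AAT GGC ATT TAG TAA CCT CAT — ATG at 42, stop TAG at 54 → 15 nt.
Frame -1: TAT GAG GTT ACT AAA TGC CAT TCT AGG CCC ATG TCA TAT TCC TAA ATG CGG GCA CTG ACC TGA TCG GCA GTT TTA TAT — ATG at 31, stop TAA at 43 → 15 nt; ATG at 46, stop TGA at 61 → 18 nt.
Frame -2: ATG AGG TTA CTA AAT GCC ATT CTA GGC CCA TGT CAT ATT CCT AAA TGC GGG CAC TGA CCT GAT CGG CAG TTT TAT — ATG at 2, stop TGA at 56 → 57 nt.
Frame -3: TGA GGT TAC TAA ATG CCA TTC TAG GCC CAT GTC ATA TTC CTA AAT GCG GGC ACT GAC CTG ATC GGC AGT TTT ATA — ATG at 15, stop TAG at 24 → 12 nt.
Forward-strand max 15 nt; reverse-strand max 57 nt. The reverse strand has the longer ORF.

reverse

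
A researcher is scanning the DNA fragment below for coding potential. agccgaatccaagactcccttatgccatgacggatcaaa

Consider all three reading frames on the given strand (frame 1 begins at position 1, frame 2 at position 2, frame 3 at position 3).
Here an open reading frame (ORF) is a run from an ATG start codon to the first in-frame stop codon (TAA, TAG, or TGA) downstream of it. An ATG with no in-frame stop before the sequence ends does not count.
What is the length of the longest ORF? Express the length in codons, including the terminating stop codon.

3

Frame 1: AGC CGA ATC CAA GAC TCC CTT ATG CCA TGA CGG ATC AAA — ATG at 22, stop TGA at 28 → 9 nt.
Frame 2: GCC GAA TCC AAG ACT CCC TTA TGC CAT GAC GGA TCA — no ATG→stop ORF.
Frame 3: CCG AAT CCA AGA CTC CCT TAT GCC ATG ACG GAT CAA — no ATG→stop ORF.
Longest: frame 1, positions 22–30, 9 nt = 3 codons = 2 aa. → 3 codons.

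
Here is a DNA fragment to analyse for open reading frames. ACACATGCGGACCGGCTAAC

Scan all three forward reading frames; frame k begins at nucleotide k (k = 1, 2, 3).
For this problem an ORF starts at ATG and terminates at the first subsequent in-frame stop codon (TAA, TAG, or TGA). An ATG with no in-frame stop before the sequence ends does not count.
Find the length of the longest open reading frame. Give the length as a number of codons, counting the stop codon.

5

Frame 1: ACA CAT GCG GAC CGG CTA — no ATG→stop ORF.
Frame 2: CAC ATG CGG ACC GGC TAA — ATG at 5, stop TAA at 17 → 15 nt.
Frame 3: ACA TGC GGA CCG GCT AAC — no ATG→stop ORF.
Longest: frame 2, positions 5–19, 15 nt = 5 codons = 4 aa. → 5 codons.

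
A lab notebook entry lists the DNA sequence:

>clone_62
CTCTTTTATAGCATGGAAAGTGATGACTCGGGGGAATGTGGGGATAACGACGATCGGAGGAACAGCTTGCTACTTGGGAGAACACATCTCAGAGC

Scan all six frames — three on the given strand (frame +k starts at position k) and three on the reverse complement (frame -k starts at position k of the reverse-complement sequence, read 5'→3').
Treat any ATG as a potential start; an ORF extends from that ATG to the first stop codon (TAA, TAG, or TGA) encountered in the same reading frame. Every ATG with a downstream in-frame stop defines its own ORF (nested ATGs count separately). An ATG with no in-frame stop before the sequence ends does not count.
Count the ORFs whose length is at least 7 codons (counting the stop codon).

Reverse complement (5'→3'): GCTCTGAGATGTGTTCTCCCAAGTAGCAAGCTGTTCCTCCGATCGTCGTTATCCCCACATTCCCCCGAGTCATCACTTTCCATGCTATAAAAGAG
Frame +1: CTC TTT TAT AGC ATG GAA AGT GAT GAC TCG GGG GAA TGT GGG GAT AAC GAC GAT CGG AGG AAC AGC TTG CTA CTT GGG AGA ACA CAT CTC AGA — no ATG→stop ORF.
Frame +2: TCT TTT ATA GCA TGG AAA GTG ATG ACT CGG GGG AAT GTG GGG ATA ACG ACG ATC GGA GGA ACA GCT TGC TAC TTG GGA GAA CAC ATC TCA GAG — no ATG→stop ORF.
Frame +3: CTT TTA TAG CAT GGA AAG TGA TGA CTC GGG GGA ATG TGG GGA TAA CGA CGA TCG GAG GAA CAG CTT GCT ACT TGG GAG AAC ACA TCT CAG AGC — ATG at 36, stop TAA at 45 → 12 nt.
Frame -1: GCT CTG AGA TGT GTT CTC CCA AGT AGC AAG CTG TTC CTC CGA TCG TCG TTA TCC CCA CAT TCC CCC GAG TCA TCA CTT TCC ATG CTA TAA AAG — ATG at 82, stop TAA at 88 → 9 nt.
Frame -2: CTC TGA GAT GTG TTC TCC CAA GTA GCA AGC TGT TCC TCC GAT CGT CGT TAT CCC CAC ATT CCC CCG AGT CAT CAC TTT CCA TGC TAT AAA AGA — no ATG→stop ORF.
Frame -3: TCT GAG ATG TGT TCT CCC AAG TAG CAA GCT GTT CCT CCG ATC GTC GTT ATC CCC ACA TTC CCC CGA GTC ATC ACT TTC CAT GCT ATA AAA GAG — ATG at 9, stop TAG at 24 → 18 nt.
No ORF reaches 7 codons. Count = 0.

0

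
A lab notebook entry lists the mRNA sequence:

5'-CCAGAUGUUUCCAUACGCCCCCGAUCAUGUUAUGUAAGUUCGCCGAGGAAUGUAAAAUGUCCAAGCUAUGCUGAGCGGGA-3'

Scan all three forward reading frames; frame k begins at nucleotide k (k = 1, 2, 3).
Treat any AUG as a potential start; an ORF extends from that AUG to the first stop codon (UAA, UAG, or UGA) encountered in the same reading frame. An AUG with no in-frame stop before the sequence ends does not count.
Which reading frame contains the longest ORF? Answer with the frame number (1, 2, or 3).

Frame 1: CCA GAU GUU UCC AUA CGC CCC CGA UCA UGU UAU GUA AGU UCG CCG AGG AAU GUA AAA UGU CCA AGC UAU GCU GAG CGG — no AUG→stop ORF.
Frame 2: CAG AUG UUU CCA UAC GCC CCC GAU CAU GUU AUG UAA GUU CGC CGA GGA AUG UAA AAU GUC CAA GCU AUG CUG AGC GGG — AUG at 5, stop UAA at 35 → 33 nt; AUG at 32, stop UAA at 35 → 6 nt; AUG at 50, stop UAA at 53 → 6 nt.
Frame 3: AGA UGU UUC CAU ACG CCC CCG AUC AUG UUA UGU AAG UUC GCC GAG GAA UGU AAA AUG UCC AAG CUA UGC UGA GCG GGA — AUG at 27, stop UGA at 72 → 48 nt; AUG at 57, stop UGA at 72 → 18 nt.
Longest ORF is 48 nt in frame 3 (positions 27–74).

3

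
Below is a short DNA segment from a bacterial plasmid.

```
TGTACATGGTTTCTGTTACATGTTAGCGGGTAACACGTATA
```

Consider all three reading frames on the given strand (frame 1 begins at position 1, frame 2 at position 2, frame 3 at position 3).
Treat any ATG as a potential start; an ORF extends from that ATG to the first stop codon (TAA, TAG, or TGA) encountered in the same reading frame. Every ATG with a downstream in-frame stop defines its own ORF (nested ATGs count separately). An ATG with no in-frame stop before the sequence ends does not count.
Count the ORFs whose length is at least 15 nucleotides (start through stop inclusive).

1

Frame 1: TGT ACA TGG TTT CTG TTA CAT GTT AGC GGG TAA CAC GTA — no ATG→stop ORF.
Frame 2: GTA CAT GGT TTC TGT TAC ATG TTA GCG GGT AAC ACG TAT — no ATG→stop ORF.
Frame 3: TAC ATG GTT TCT GTT ACA TGT TAG CGG GTA ACA CGT ATA — ATG at 6, stop TAG at 24 → 21 nt.
ORFs ≥ 15 nucleotides: frame 3 6–26 (21 nucleotides). Count = 1.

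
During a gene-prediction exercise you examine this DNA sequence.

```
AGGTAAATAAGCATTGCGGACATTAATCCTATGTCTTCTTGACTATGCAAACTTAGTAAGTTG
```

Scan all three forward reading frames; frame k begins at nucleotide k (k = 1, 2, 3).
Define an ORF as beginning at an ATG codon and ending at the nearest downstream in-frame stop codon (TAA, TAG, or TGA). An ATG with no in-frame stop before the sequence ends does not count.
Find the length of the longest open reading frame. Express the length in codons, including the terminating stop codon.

4

Frame 1: AGG TAA ATA AGC ATT GCG GAC ATT AAT CCT ATG TCT TCT TGA CTA TGC AAA CTT AGT AAG TTG — ATG at 31, stop TGA at 40 → 12 nt.
Frame 2: GGT AAA TAA GCA TTG CGG ACA TTA ATC CTA TGT CTT CTT GAC TAT GCA AAC TTA GTA AGT — no ATG→stop ORF.
Frame 3: GTA AAT AAG CAT TGC GGA CAT TAA TCC TAT GTC TTC TTG ACT ATG CAA ACT TAG TAA GTT — ATG at 45, stop TAG at 54 → 12 nt.
Longest: frame 1, positions 31–42, 12 nt = 4 codons = 3 aa. → 4 codons.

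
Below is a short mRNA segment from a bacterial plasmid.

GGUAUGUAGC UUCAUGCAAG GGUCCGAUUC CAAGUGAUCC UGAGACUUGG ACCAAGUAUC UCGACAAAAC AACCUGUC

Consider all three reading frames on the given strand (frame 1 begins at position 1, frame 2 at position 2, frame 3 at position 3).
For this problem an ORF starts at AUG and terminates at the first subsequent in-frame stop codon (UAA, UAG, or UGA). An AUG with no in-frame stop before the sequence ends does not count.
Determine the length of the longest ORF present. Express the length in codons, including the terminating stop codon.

8

Frame 1: GGU AUG UAG CUU CAU GCA AGG GUC CGA UUC CAA GUG AUC CUG AGA CUU GGA CCA AGU AUC UCG ACA AAA CAA CCU GUC — AUG at 4, stop UAG at 7 → 6 nt.
Frame 2: GUA UGU AGC UUC AUG CAA GGG UCC GAU UCC AAG UGA UCC UGA GAC UUG GAC CAA GUA UCU CGA CAA AAC AAC CUG — AUG at 14, stop UGA at 35 → 24 nt.
Frame 3: UAU GUA GCU UCA UGC AAG GGU CCG AUU CCA AGU GAU CCU GAG ACU UGG ACC AAG UAU CUC GAC AAA ACA ACC UGU — no AUG→stop ORF.
Longest: frame 2, positions 14–37, 24 nt = 8 codons = 7 aa. → 8 codons.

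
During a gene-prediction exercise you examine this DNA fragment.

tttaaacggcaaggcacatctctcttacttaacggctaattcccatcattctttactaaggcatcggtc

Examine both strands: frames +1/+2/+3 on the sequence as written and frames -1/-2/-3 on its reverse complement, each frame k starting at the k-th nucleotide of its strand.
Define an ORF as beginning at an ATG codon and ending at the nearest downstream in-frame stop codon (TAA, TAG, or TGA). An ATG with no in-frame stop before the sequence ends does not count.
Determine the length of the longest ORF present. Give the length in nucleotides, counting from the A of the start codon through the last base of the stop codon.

21

Reverse complement (5'→3'): GACCGATGCCTTAGTAAAGAATGATGGGAATTAGCCGTTAAGTAAGAGAGATGTGCCTTGCCGTTTAAA
Frame +1: TTT AAA CGG CAA GGC ACA TCT CTC TTA CTT AAC GGC TAA TTC CCA TCA TTC TTT ACT AAG GCA TCG GTC — no ATG→stop ORF.
Frame +2: TTA AAC GGC AAG GCA CAT CTC TCT TAC TTA ACG GCT AAT TCC CAT CAT TCT TTA CTA AGG CAT CGG — no ATG→stop ORF.
Frame +3: TAA ACG GCA AGG CAC ATC TCT CTT ACT TAA CGG CTA ATT CCC ATC ATT CTT TAC TAA GGC ATC GGT — no ATG→stop ORF.
Frame -1: GAC CGA TGC CTT AGT AAA GAA TGA TGG GAA TTA GCC GTT AAG TAA GAG AGA TGT GCC TTG CCG TTT AAA — no ATG→stop ORF.
Frame -2: ACC GAT GCC TTA GTA AAG AAT GAT GGG AAT TAG CCG TTA AGT AAG AGA GAT GTG CCT TGC CGT TTA — no ATG→stop ORF.
Frame -3: CCG ATG CCT TAG TAA AGA ATG ATG GGA ATT AGC CGT TAA GTA AGA GAG ATG TGC CTT GCC GTT TAA — ATG at 6, stop TAG at 12 → 9 nt; ATG at 21, stop TAA at 39 → 21 nt; ATG at 24, stop TAA at 39 → 18 nt; ATG at 51, stop TAA at 66 → 18 nt.
Longest: frame -3, positions 21–41, 21 nt = 7 codons = 6 aa. → 21 nucleotides.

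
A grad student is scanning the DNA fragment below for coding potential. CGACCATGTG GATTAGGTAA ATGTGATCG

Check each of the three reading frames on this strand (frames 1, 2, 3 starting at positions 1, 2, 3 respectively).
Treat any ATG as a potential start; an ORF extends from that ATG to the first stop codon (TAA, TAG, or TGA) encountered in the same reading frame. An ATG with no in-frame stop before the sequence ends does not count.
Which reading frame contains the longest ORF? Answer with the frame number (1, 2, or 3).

Frame 1: CGA CCA TGT GGA TTA GGT AAA TGT GAT — no ATG→stop ORF.
Frame 2: GAC CAT GTG GAT TAG GTA AAT GTG ATC — no ATG→stop ORF.
Frame 3: ACC ATG TGG ATT AGG TAA ATG TGA TCG — ATG at 6, stop TAA at 18 → 15 nt; ATG at 21, stop TGA at 24 → 6 nt.
Longest ORF is 15 nt in frame 3 (positions 6–20).

3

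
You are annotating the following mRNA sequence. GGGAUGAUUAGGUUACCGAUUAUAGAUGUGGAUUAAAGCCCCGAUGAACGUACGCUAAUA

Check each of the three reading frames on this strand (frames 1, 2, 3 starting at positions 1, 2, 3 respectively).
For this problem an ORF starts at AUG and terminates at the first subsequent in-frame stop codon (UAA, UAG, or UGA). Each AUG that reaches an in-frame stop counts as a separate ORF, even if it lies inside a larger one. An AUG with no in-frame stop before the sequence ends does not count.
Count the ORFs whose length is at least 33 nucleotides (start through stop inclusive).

Frame 1: GGG AUG AUU AGG UUA CCG AUU AUA GAU GUG GAU UAA AGC CCC GAU GAA CGU ACG CUA AUA — AUG at 4, stop UAA at 34 → 33 nt.
Frame 2: GGA UGA UUA GGU UAC CGA UUA UAG AUG UGG AUU AAA GCC CCG AUG AAC GUA CGC UAA — AUG at 26, stop UAA at 56 → 33 nt; AUG at 44, stop UAA at 56 → 15 nt.
Frame 3: GAU GAU UAG GUU ACC GAU UAU AGA UGU GGA UUA AAG CCC CGA UGA ACG UAC GCU AAU — no AUG→stop ORF.
ORFs ≥ 33 nucleotides: frame 1 4–36 (33 nucleotides), frame 2 26–58 (33 nucleotides). Count = 2.

2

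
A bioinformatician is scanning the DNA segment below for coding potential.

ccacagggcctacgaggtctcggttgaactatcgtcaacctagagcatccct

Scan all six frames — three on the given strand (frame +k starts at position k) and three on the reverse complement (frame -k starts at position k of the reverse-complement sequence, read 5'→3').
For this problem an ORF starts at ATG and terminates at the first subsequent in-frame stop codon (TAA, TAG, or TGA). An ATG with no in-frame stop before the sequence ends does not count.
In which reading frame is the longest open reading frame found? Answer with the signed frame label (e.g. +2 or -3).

-2

Reverse complement (5'→3'): AGGGATGCTCTAGGTTGACGATAGTTCAACCGAGACCTCGTAGGCCCTGTGG
Frame +1: CCA CAG GGC CTA CGA GGT CTC GGT TGA ACT ATC GTC AAC CTA GAG CAT CCC — no ATG→stop ORF.
Frame +2: CAC AGG GCC TAC GAG GTC TCG GTT GAA CTA TCG TCA ACC TAG AGC ATC CCT — no ATG→stop ORF.
Frame +3: ACA GGG CCT ACG AGG TCT CGG TTG AAC TAT CGT CAA CCT AGA GCA TCC — no ATG→stop ORF.
Frame -1: AGG GAT GCT CTA GGT TGA CGA TAG TTC AAC CGA GAC CTC GTA GGC CCT GTG — no ATG→stop ORF.
Frame -2: GGG ATG CTC TAG GTT GAC GAT AGT TCA ACC GAG ACC TCG TAG GCC CTG TGG — ATG at 5, stop TAG at 11 → 9 nt.
Frame -3: GGA TGC TCT AGG TTG ACG ATA GTT CAA CCG AGA CCT CGT AGG CCC TGT — no ATG→stop ORF.
Longest ORF is 9 nt in frame -2 (positions 5–13).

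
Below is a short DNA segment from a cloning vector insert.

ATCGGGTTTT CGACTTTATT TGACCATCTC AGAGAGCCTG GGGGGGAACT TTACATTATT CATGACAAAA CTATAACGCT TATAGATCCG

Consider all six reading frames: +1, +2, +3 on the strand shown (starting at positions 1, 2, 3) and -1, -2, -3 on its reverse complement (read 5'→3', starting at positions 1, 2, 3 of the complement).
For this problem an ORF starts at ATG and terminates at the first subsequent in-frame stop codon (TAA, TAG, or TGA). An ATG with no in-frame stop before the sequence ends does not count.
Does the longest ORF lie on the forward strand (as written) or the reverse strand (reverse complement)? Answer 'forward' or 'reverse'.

reverse

Reverse complement (5'→3'): CGGATCTATAAGCGTTATAGTTTTGTCATGAATAATGTAAAGTTCCCCCCCAGGCTCTCTGAGATGGTCAAATAAAGTCGAAAACCCGAT
Frame +1: ATC GGG TTT TCG ACT TTA TTT GAC CAT CTC AGA GAG CCT GGG GGG GAA CTT TAC ATT ATT CAT GAC AAA ACT ATA ACG CTT ATA GAT CCG — no ATG→stop ORF.
Frame +2: TCG GGT TTT CGA CTT TAT TTG ACC ATC TCA GAG AGC CTG GGG GGG AAC TTT ACA TTA TTC ATG ACA AAA CTA TAA CGC TTA TAG ATC — ATG at 62, stop TAA at 74 → 15 nt.
Frame +3: CGG GTT TTC GAC TTT ATT TGA CCA TCT CAG AGA GCC TGG GGG GGA ACT TTA CAT TAT TCA TGA CAA AAC TAT AAC GCT TAT AGA TCC — no ATG→stop ORF.
Frame -1: CGG ATC TAT AAG CGT TAT AGT TTT GTC ATG AAT AAT GTA AAG TTC CCC CCC AGG CTC TCT GAG ATG GTC AAA TAA AGT CGA AAA CCC GAT — ATG at 28, stop TAA at 73 → 48 nt; ATG at 64, stop TAA at 73 → 12 nt.
Frame -2: GGA TCT ATA AGC GTT ATA GTT TTG TCA TGA ATA ATG TAA AGT TCC CCC CCA GGC TCT CTG AGA TGG TCA AAT AAA GTC GAA AAC CCG — ATG at 35, stop TAA at 38 → 6 nt.
Frame -3: GAT CTA TAA GCG TTA TAG TTT TGT CAT GAA TAA TGT AAA GTT CCC CCC CAG GCT CTC TGA GAT GGT CAA ATA AAG TCG AAA ACC CGA — no ATG→stop ORF.
Forward-strand max 15 nt; reverse-strand max 48 nt. The reverse strand has the longer ORF.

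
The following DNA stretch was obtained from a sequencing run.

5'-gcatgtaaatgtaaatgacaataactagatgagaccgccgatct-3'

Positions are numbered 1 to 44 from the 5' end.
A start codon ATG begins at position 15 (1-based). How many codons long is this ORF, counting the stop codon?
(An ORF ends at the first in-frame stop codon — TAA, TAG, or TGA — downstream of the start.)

6

Codons from position 15: ATG (15–17), ACA (18–20), ATA (21–23), ACT (24–26), AGA (27–29), TGA (30–32).
TGA is the first in-frame stop; that's 6 codons including the stop.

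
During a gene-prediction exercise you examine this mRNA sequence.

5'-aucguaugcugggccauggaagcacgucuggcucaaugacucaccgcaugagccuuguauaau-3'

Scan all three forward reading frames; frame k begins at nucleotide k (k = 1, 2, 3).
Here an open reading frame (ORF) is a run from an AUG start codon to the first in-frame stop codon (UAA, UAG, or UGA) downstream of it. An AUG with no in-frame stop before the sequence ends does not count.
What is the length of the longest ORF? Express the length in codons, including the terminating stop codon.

19

Frame 1: AUC GUA UGC UGG GCC AUG GAA GCA CGU CUG GCU CAA UGA CUC ACC GCA UGA GCC UUG UAU AAU — AUG at 16, stop UGA at 37 → 24 nt.
Frame 2: UCG UAU GCU GGG CCA UGG AAG CAC GUC UGG CUC AAU GAC UCA CCG CAU GAG CCU UGU AUA — no AUG→stop ORF.
Frame 3: CGU AUG CUG GGC CAU GGA AGC ACG UCU GGC UCA AUG ACU CAC CGC AUG AGC CUU GUA UAA — AUG at 6, stop UAA at 60 → 57 nt; AUG at 36, stop UAA at 60 → 27 nt; AUG at 48, stop UAA at 60 → 15 nt.
Longest: frame 3, positions 6–62, 57 nt = 19 codons = 18 aa. → 19 codons.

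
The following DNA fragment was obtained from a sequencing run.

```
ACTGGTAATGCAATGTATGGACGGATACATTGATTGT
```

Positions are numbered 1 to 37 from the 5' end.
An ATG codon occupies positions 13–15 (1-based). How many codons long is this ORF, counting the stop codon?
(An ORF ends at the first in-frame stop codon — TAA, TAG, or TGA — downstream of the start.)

7

Codons from position 13: ATG (13–15), TAT (16–18), GGA (19–21), CGG (22–24), ATA (25–27), CAT (28–30), TGA (31–33).
TGA is the first in-frame stop; that's 7 codons including the stop.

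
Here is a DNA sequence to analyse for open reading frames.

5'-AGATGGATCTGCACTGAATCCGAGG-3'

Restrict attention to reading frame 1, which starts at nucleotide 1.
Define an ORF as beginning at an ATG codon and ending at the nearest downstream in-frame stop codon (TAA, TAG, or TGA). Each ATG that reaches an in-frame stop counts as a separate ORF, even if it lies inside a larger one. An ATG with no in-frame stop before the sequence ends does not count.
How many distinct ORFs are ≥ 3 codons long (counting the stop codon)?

0

Frame 1: AGA TGG ATC TGC ACT GAA TCC GAG — no ATG→stop ORF.
No ORF reaches 3 codons. Count = 0.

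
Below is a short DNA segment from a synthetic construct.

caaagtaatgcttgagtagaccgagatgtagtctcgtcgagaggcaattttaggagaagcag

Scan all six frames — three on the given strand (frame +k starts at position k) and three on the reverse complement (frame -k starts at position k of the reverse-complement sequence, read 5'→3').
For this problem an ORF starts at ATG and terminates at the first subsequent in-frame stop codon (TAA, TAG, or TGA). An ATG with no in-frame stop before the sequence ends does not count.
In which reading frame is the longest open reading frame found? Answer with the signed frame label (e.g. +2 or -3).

Reverse complement (5'→3'): CTGCTTCTCCTAAAATTGCCTCTCGACGAGACTACATCTCGGTCTACTCAAGCATTACTTTG
Frame +1: CAA AGT AAT GCT TGA GTA GAC CGA GAT GTA GTC TCG TCG AGA GGC AAT TTT AGG AGA AGC — no ATG→stop ORF.
Frame +2: AAA GTA ATG CTT GAG TAG ACC GAG ATG TAG TCT CGT CGA GAG GCA ATT TTA GGA GAA GCA — ATG at 8, stop TAG at 17 → 12 nt; ATG at 26, stop TAG at 29 → 6 nt.
Frame +3: AAG TAA TGC TTG AGT AGA CCG AGA TGT AGT CTC GTC GAG AGG CAA TTT TAG GAG AAG CAG — no ATG→stop ORF.
Frame -1: CTG CTT CTC CTA AAA TTG CCT CTC GAC GAG ACT ACA TCT CGG TCT ACT CAA GCA TTA CTT — no ATG→stop ORF.
Frame -2: TGC TTC TCC TAA AAT TGC CTC TCG ACG AGA CTA CAT CTC GGT CTA CTC AAG CAT TAC TTT — no ATG→stop ORF.
Frame -3: GCT TCT CCT AAA ATT GCC TCT CGA CGA GAC TAC ATC TCG GTC TAC TCA AGC ATT ACT TTG — no ATG→stop ORF.
Longest ORF is 12 nt in frame +2 (positions 8–19).

+2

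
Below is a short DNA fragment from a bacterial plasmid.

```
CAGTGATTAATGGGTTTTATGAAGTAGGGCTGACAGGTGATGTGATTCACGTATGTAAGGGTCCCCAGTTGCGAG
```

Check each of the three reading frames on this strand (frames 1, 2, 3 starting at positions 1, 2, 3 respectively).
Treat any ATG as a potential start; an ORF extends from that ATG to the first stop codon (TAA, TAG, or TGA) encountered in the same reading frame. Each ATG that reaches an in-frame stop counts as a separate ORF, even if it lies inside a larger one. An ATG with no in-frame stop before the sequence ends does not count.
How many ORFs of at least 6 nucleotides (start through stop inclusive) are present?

Frame 1: CAG TGA TTA ATG GGT TTT ATG AAG TAG GGC TGA CAG GTG ATG TGA TTC ACG TAT GTA AGG GTC CCC AGT TGC GAG — ATG at 10, stop TAG at 25 → 18 nt; ATG at 19, stop TAG at 25 → 9 nt; ATG at 40, stop TGA at 43 → 6 nt.
Frame 2: AGT GAT TAA TGG GTT TTA TGA AGT AGG GCT GAC AGG TGA TGT GAT TCA CGT ATG TAA GGG TCC CCA GTT GCG — ATG at 53, stop TAA at 56 → 6 nt.
Frame 3: GTG ATT AAT GGG TTT TAT GAA GTA GGG CTG ACA GGT GAT GTG ATT CAC GTA TGT AAG GGT CCC CAG TTG CGA — no ATG→stop ORF.
ORFs ≥ 6 nucleotides: frame 1 10–27 (18 nucleotides), frame 1 19–27 (9 nucleotides), frame 1 40–45 (6 nucleotides), frame 2 53–58 (6 nucleotides). Count = 4.

4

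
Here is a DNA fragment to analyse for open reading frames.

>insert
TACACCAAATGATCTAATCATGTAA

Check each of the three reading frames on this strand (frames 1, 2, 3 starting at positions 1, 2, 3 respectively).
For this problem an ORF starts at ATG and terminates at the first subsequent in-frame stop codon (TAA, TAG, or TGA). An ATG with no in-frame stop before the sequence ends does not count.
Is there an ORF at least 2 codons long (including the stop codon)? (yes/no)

Frame 1: TAC ACC AAA TGA TCT AAT CAT GTA — no ATG→stop ORF.
Frame 2: ACA CCA AAT GAT CTA ATC ATG TAA — ATG at 20, stop TAA at 23 → 6 nt.
Frame 3: CAC CAA ATG ATC TAA TCA TGT — ATG at 9, stop TAA at 15 → 9 nt.
Frame 2 has an ORF of 2 codons (positions 20–25) ≥ 2, so yes.

yes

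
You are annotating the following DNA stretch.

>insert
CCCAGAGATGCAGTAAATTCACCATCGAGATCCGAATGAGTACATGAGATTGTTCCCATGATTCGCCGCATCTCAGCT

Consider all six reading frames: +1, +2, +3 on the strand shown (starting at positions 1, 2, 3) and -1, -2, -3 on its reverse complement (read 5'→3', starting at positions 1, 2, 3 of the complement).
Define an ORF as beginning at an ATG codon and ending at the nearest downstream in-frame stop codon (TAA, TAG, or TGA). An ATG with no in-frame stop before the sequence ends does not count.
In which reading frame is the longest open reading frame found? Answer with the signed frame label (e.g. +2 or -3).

-1

Reverse complement (5'→3'): AGCTGAGATGCGGCGAATCATGGGAACAATCTCATGTACTCATTCGGATCTCGATGGTGAATTTACTGCATCTCTGGG
Frame +1: CCC AGA GAT GCA GTA AAT TCA CCA TCG AGA TCC GAA TGA GTA CAT GAG ATT GTT CCC ATG ATT CGC CGC ATC TCA GCT — no ATG→stop ORF.
Frame +2: CCA GAG ATG CAG TAA ATT CAC CAT CGA GAT CCG AAT GAG TAC ATG AGA TTG TTC CCA TGA TTC GCC GCA TCT CAG — ATG at 8, stop TAA at 14 → 9 nt; ATG at 44, stop TGA at 59 → 18 nt.
Frame +3: CAG AGA TGC AGT AAA TTC ACC ATC GAG ATC CGA ATG AGT ACA TGA GAT TGT TCC CAT GAT TCG CCG CAT CTC AGC — ATG at 36, stop TGA at 45 → 12 nt.
Frame -1: AGC TGA GAT GCG GCG AAT CAT GGG AAC AAT CTC ATG TAC TCA TTC GGA TCT CGA TGG TGA ATT TAC TGC ATC TCT GGG — ATG at 34, stop TGA at 58 → 27 nt.
Frame -2: GCT GAG ATG CGG CGA ATC ATG GGA ACA ATC TCA TGT ACT CAT TCG GAT CTC GAT GGT GAA TTT ACT GCA TCT CTG — no ATG→stop ORF.
Frame -3: CTG AGA TGC GGC GAA TCA TGG GAA CAA TCT CAT GTA CTC ATT CGG ATC TCG ATG GTG AAT TTA CTG CAT CTC TGG — no ATG→stop ORF.
Longest ORF is 27 nt in frame -1 (positions 34–60).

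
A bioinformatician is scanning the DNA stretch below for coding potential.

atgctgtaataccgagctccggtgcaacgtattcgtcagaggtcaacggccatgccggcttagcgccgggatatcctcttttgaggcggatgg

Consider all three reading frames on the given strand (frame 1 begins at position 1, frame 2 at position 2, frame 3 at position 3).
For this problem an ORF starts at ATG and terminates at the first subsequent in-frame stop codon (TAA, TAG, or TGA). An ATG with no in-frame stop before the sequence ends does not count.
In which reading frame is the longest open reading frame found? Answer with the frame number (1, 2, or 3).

Frame 1: ATG CTG TAA TAC CGA GCT CCG GTG CAA CGT ATT CGT CAG AGG TCA ACG GCC ATG CCG GCT TAG CGC CGG GAT ATC CTC TTT TGA GGC GGA TGG — ATG at 1, stop TAA at 7 → 9 nt; ATG at 52, stop TAG at 61 → 12 nt.
Frame 2: TGC TGT AAT ACC GAG CTC CGG TGC AAC GTA TTC GTC AGA GGT CAA CGG CCA TGC CGG CTT AGC GCC GGG ATA TCC TCT TTT GAG GCG GAT — no ATG→stop ORF.
Frame 3: GCT GTA ATA CCG AGC TCC GGT GCA ACG TAT TCG TCA GAG GTC AAC GGC CAT GCC GGC TTA GCG CCG GGA TAT CCT CTT TTG AGG CGG ATG — no ATG→stop ORF.
Longest ORF is 12 nt in frame 1 (positions 52–63).

1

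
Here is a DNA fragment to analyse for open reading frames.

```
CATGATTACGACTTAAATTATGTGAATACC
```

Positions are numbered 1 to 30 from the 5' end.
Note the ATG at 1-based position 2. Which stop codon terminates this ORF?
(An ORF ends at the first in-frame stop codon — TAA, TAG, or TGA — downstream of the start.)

Codons from position 2: ATG (2–4), ATT (5–7), ACG (8–10), ACT (11–13), TAA (14–16).
The first in-frame stop codon is TAA.

TAA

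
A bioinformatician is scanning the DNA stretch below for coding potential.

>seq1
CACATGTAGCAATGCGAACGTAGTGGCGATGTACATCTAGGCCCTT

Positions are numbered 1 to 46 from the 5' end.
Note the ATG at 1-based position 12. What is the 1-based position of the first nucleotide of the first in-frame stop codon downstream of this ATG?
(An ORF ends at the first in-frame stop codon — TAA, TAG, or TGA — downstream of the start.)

Codons from position 12: ATG (12–14), CGA (15–17), ACG (18–20), TAG (21–23).
TAG is a stop codon; it begins at position 21.

21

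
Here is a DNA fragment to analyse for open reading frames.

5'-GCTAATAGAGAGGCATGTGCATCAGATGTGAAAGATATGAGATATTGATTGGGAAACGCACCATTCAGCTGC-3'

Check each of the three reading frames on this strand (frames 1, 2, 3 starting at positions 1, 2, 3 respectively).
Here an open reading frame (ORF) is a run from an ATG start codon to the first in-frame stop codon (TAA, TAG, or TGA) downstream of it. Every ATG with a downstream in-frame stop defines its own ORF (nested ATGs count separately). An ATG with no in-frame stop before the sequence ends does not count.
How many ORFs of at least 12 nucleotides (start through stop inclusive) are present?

1

Frame 1: GCT AAT AGA GAG GCA TGT GCA TCA GAT GTG AAA GAT ATG AGA TAT TGA TTG GGA AAC GCA CCA TTC AGC TGC — ATG at 37, stop TGA at 46 → 12 nt.
Frame 2: CTA ATA GAG AGG CAT GTG CAT CAG ATG TGA AAG ATA TGA GAT ATT GAT TGG GAA ACG CAC CAT TCA GCT — ATG at 26, stop TGA at 29 → 6 nt.
Frame 3: TAA TAG AGA GGC ATG TGC ATC AGA TGT GAA AGA TAT GAG ATA TTG ATT GGG AAA CGC ACC ATT CAG CTG — no ATG→stop ORF.
ORFs ≥ 12 nucleotides: frame 1 37–48 (12 nucleotides). Count = 1.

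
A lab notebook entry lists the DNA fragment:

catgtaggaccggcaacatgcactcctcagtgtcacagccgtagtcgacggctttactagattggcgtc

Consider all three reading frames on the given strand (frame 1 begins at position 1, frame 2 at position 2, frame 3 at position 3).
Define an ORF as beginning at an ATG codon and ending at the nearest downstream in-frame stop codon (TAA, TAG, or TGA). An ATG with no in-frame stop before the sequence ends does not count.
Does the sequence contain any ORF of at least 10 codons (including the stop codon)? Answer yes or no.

Frame 1: CAT GTA GGA CCG GCA ACA TGC ACT CCT CAG TGT CAC AGC CGT AGT CGA CGG CTT TAC TAG ATT GGC GTC — no ATG→stop ORF.
Frame 2: ATG TAG GAC CGG CAA CAT GCA CTC CTC AGT GTC ACA GCC GTA GTC GAC GGC TTT ACT AGA TTG GCG — ATG at 2, stop TAG at 5 → 6 nt.
Frame 3: TGT AGG ACC GGC AAC ATG CAC TCC TCA GTG TCA CAG CCG TAG TCG ACG GCT TTA CTA GAT TGG CGT — ATG at 18, stop TAG at 42 → 27 nt.
Largest ORF found is 9 codons < 10, so no.

no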